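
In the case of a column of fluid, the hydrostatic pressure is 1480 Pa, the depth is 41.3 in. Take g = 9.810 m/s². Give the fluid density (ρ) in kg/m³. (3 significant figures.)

Rearranging: ρ = P/(g·h).
P = 1480 Pa; h = 41.3 in = 1.049 m; g = 9.810 m/s².
ρ = 143.8 kg/m³

144 kg/m³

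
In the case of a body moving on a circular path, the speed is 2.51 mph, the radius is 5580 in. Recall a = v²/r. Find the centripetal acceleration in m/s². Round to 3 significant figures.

0.00888 m/s²

Directly: a = v²/r.
v = 2.51 mph = 1.122 m/s; r = 5580 in = 141.7 m.
a = 0.008883 m/s²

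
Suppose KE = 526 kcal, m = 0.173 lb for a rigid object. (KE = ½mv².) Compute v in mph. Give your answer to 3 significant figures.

Rearranging KE = ½mv² for v: v = √(2·KE/m).
KE = 526 kcal = 2.201×10^6 J; m = 0.173 lb = 0.07847 kg.
v = 7489 m/s
7489 m/s × (1 mph / 0.4470 m/s) = 16753 mph

16800 mph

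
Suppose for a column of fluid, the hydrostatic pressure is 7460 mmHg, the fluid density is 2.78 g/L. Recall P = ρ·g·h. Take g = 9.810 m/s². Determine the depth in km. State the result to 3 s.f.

Rearranging: h = P/(ρ·g).
P = 7460 mmHg = 9.946×10^5 Pa; ρ = 2.78 g/L = 2.780 kg/m³; g = 9.810 m/s².
h = 36469 m
36469 m × (1 km / 1000 m) = 36.47 km

36.5 km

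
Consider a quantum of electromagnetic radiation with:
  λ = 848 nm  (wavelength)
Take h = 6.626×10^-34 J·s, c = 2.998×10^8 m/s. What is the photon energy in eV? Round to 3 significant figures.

1.46 eV

E is given directly by: E = hc/λ.
λ = 848 nm = 8.480×10^-7 m; h = 6.626×10^-34 J·s; c = 2.998×10^8 m/s.
E = 2.343×10^-19 J  (the unit combination reduces to kg·m²/s² = J)
2.343×10^-19 J × (1 eV / 1.602×10^-19 J) = 1.462 eV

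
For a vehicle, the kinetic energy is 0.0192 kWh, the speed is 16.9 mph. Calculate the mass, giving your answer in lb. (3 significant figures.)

Rearranging KE = ½mv² for m: m = 2·KE/v².
KE = 0.0192 kWh = 69120 J; v = 16.9 mph = 7.555 m/s.
m = 2422 kg
2422 kg × (1 lb / 0.4536 kg) = 5340 lb

5340 lb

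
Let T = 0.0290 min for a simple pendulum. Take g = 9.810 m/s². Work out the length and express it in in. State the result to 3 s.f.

29.6 in

Rearranging T = 2π√(L/g) for L: L = g·(T/2π)².
T = 0.0290 min = 1.740 s; g = 9.810 m/s².
L = 0.7523 m
0.7523 m × (1 in / 0.02540 m) = 29.62 in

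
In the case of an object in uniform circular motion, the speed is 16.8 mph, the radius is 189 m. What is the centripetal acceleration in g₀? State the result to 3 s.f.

a is given directly by: a = v²/r.
v = 16.8 mph = 7.510 m/s; r = 189 m.
a = 0.2984 m/s²
0.2984 m/s² × (1 g₀ / 9.807 m/s²) = 0.03043 g₀

0.0304 g₀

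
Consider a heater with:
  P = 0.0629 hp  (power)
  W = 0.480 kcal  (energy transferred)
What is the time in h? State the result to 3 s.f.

0.0119 h

Solving P = W/t for t: t = W/P.
P = 0.0629 hp = 46.90 W; W = 0.480 kcal = 2008 J.
t = 42.82 s
42.82 s × (1 h / 3600 s) = 0.01189 h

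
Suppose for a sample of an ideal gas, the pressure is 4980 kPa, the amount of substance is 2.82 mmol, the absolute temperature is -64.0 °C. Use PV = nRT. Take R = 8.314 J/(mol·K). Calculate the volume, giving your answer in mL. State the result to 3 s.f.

0.985 mL

Rearranging: V = nRT/P.
P = 4980 kPa = 4.980×10^6 Pa; n = 2.82 mmol = 0.002820 mol; T = -64.0 °C = 209.1 K; R = 8.314 J/(mol·K).
V = 9.847×10^-7 m³
9.847×10^-7 m³ × (1 mL / 1.000×10^-6 m³) = 0.9847 mL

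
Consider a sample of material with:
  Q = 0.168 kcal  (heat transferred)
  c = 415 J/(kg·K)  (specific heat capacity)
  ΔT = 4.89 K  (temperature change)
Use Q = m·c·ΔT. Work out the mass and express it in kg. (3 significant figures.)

0.346 kg

Rearranging Q = m·c·ΔT for m: m = Q/(c·ΔT).
Q = 0.168 kcal = 702.9 J; c = 415 J/(kg·K); ΔT = 4.89 K.
m = 0.3464 kg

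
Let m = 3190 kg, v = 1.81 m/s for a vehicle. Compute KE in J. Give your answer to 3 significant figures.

KE is given directly by: KE = ½mv².
m = 3190 kg; v = 1.81 m/s.
KE = 5225 J

5230 J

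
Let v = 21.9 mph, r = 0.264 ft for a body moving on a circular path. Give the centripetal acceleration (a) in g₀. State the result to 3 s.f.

Directly: a = v²/r.
v = 21.9 mph = 9.790 m/s; r = 0.264 ft = 0.08047 m.
a = 1191 m/s²
1191 m/s² × (1 g₀ / 9.807 m/s²) = 121.5 g₀

121 g₀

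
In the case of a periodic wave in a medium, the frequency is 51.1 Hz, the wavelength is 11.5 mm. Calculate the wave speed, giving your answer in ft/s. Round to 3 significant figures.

Directly: v = fλ.
f = 51.1 Hz; λ = 11.5 mm = 0.01150 m.
v = 0.5877 m/s
0.5877 m/s × (1 ft/s / 0.3048 m/s) = 1.928 ft/s

1.93 ft/s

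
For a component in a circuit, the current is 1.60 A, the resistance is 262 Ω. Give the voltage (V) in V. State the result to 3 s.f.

From Ohm's law: V = IR.
I = 1.60 A; R = 262 Ω.
V = 419.2 V

419 V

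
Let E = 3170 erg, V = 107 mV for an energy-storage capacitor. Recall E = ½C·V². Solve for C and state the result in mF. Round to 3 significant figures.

Rearranging E = ½C·V² for C: C = 2E/V².
E = 3170 erg = 3.170×10^-4 J; V = 107 mV = 0.1070 V.
C = 0.05538 F
0.05538 F × (1 mF / 0.001000 F) = 55.38 mF

55.4 mF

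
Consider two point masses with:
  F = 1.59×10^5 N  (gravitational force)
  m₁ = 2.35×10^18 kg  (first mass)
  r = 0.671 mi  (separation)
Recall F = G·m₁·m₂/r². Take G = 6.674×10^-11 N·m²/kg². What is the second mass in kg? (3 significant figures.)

From Newton's law of gravitation: m₂ = F·r²/(G·m₁).
F = 1.59×10^5 N; m₁ = 2.35×10^18 kg; r = 0.671 mi = 1080 m; G = 6.674×10^-11 N·m²/kg².
m₂ = 1182 kg

1180 kg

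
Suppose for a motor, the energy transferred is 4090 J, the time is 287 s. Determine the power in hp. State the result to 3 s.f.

Directly: P = W/t.
W = 4090 J; t = 287 s.
P = 14.25 W  (the unit combination reduces to kg·m²/s³ = W)
14.25 W × (1 hp / 745.7 W) = 0.01911 hp

0.0191 hp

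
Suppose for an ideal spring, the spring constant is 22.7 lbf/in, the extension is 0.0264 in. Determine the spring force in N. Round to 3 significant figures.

F is given directly by: F = kx.
k = 22.7 lbf/in = 3975 N/m; x = 0.0264 in = 6.706×10^-4 m.
F = 2.666 N

2.67 N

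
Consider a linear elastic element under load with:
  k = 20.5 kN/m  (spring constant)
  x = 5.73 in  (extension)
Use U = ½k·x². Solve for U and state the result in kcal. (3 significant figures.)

Directly: U = ½kx².
k = 20.5 kN/m = 20500 N/m; x = 5.73 in = 0.1455 m.
U = 217.1 J
217.1 J × (1 kcal / 4184 J) = 0.05189 kcal

0.0519 kcal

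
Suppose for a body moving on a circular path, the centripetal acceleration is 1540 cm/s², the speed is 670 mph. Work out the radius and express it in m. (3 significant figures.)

5830 m

Rearranging a = v²/r for r: r = v²/a.
a = 1540 cm/s² = 15.40 m/s²; v = 670 mph = 299.5 m/s.
r = 5825 m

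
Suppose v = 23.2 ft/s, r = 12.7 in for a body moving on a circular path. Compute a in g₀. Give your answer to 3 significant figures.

15.8 g₀

a is given directly by: a = v²/r.
v = 23.2 ft/s = 7.071 m/s; r = 12.7 in = 0.3226 m.
a = 155.0 m/s²
155.0 m/s² × (1 g₀ / 9.807 m/s²) = 15.81 g₀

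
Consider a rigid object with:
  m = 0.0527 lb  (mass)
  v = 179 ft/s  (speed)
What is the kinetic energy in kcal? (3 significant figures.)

0.00850 kcal

KE is given directly by: KE = ½mv².
m = 0.0527 lb = 0.02390 kg; v = 179 ft/s = 54.56 m/s.
KE = 35.58 J  (the unit combination reduces to kg·m²/s² = J)
35.58 J × (1 kcal / 4184 J) = 0.008503 kcal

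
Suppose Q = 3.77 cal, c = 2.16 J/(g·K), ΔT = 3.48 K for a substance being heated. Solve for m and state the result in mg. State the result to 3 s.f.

Rearranging Q = m·c·ΔT for m: m = Q/(c·ΔT).
Q = 3.77 cal = 15.77 J; c = 2.16 J/(g·K) = 2160 J/(kg·K); ΔT = 3.48 K.
m = 0.002098 kg
0.002098 kg × (1 mg / 1.000×10^-6 kg) = 2098 mg

2100 mg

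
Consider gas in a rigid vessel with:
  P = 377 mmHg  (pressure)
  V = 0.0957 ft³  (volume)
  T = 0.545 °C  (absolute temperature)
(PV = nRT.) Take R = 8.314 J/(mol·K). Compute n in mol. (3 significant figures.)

From the ideal-gas law: n = PV/(RT).
P = 377 mmHg = 50262 Pa; V = 0.0957 ft³ = 0.002710 m³; T = 0.545 °C = 273.7 K; R = 8.314 J/(mol·K).
n = 0.05986 mol

0.0599 mol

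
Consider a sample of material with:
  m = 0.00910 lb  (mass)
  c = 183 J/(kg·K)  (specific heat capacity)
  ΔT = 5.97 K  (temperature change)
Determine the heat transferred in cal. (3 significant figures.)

1.08 cal

Q is given directly by: Q = mcΔT.
m = 0.00910 lb = 0.004128 kg; c = 183 J/(kg·K); ΔT = 5.97 K.
Q = 4.510 J
4.510 J × (1 cal / 4.184 J) = 1.078 cal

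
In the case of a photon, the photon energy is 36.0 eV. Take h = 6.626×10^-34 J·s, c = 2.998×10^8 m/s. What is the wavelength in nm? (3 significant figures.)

34.4 nm

Rearranging E = h·c/λ for λ: λ = hc/E.
E = 36.0 eV = 5.768×10^-18 J; h = 6.626×10^-34 J·s; c = 2.998×10^8 m/s.
λ = 3.444×10^-8 m
3.444×10^-8 m × (1 nm / 1.000×10^-9 m) = 34.44 nm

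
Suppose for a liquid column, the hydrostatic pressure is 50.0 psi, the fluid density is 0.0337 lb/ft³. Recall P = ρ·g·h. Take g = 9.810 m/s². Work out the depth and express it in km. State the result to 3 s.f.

Solving P = ρ·g·h for h: h = P/(ρ·g).
P = 50.0 psi = 3.447×10^5 Pa; ρ = 0.0337 lb/ft³ = 0.5398 kg/m³; g = 9.810 m/s².
h = 65098 m
65098 m × (1 km / 1000 m) = 65.10 km

65.1 km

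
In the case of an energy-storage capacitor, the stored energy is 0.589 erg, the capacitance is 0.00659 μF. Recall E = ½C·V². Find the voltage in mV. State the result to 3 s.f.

4230 mV

Rearranging: V = √(2E/C).
E = 0.589 erg = 5.890×10^-8 J; C = 0.00659 μF = 6.590×10^-9 F.
V = 4.228 V  (the unit combination reduces to kg·m²/(A·s³) = V)
4.228 V × (1 mV / 0.001000 V) = 4228 mV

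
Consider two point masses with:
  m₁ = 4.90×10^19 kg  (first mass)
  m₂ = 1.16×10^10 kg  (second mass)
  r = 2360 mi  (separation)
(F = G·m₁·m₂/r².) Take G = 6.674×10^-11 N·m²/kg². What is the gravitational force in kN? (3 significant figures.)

2630 kN

Directly: F = Gm₁m₂/r².
m₁ = 4.90×10^19 kg; m₂ = 1.16×10^10 kg; r = 2360 mi = 3.798×10^6 m; G = 6.674×10^-11 N·m²/kg².
F = 2.630×10^6 N
2.630×10^6 N × (1 kN / 1000 N) = 2630 kN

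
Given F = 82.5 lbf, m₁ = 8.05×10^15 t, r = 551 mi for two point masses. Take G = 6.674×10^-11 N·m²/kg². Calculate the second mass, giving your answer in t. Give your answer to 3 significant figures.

From Newton's law of gravitation: m₂ = F·r²/(G·m₁).
F = 82.5 lbf = 367.0 N; m₁ = 8.05×10^15 t = 8.050×10^18 kg; r = 551 mi = 8.867×10^5 m; G = 6.674×10^-11 N·m²/kg².
m₂ = 5.371×10^5 kg
5.371×10^5 kg × (1 t / 1000 kg) = 537.1 t

537 t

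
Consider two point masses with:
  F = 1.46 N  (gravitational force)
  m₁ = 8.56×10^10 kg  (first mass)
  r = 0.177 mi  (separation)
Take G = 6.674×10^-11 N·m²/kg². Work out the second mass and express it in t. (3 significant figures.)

From Newton's law of gravitation: m₂ = F·r²/(G·m₁).
F = 1.46 N; m₁ = 8.56×10^10 kg; r = 0.177 mi = 284.9 m; G = 6.674×10^-11 N·m²/kg².
m₂ = 20737 kg
20737 kg × (1 t / 1000 kg) = 20.74 t

20.7 t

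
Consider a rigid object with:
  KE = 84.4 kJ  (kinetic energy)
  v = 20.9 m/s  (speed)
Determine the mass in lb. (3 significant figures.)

Rearranging: m = 2·KE/v².
KE = 84.4 kJ = 84400 J; v = 20.9 m/s.
m = 386.4 kg
386.4 kg × (1 lb / 0.4536 kg) = 852.0 lb

852 lb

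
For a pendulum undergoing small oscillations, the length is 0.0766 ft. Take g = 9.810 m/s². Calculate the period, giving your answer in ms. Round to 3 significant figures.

307 ms

T is given directly by: T = 2π√(L/g).
L = 0.0766 ft = 0.02335 m; g = 9.810 m/s².
T = 0.3065 s
0.3065 s × (1 ms / 0.001000 s) = 306.5 ms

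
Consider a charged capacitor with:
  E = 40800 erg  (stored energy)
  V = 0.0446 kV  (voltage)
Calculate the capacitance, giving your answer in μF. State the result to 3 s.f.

4.10 μF

Solving E = ½C·V² for C: C = 2E/V².
E = 40800 erg = 0.004080 J; V = 0.0446 kV = 44.60 V.
C = 4.102×10^-6 F
4.102×10^-6 F × (1 μF / 1.000×10^-6 F) = 4.102 μF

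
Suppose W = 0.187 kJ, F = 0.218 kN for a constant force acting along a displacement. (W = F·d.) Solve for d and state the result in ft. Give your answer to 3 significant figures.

2.81 ft

Rearranging W = F·d for d: d = W/F.
W = 0.187 kJ = 187.0 J; F = 0.218 kN = 218.0 N.
d = 0.8578 m
0.8578 m × (1 ft / 0.3048 m) = 2.814 ft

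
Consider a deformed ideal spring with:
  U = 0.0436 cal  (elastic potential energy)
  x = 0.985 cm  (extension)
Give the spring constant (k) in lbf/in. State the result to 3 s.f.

Rearranging U = ½k·x² for k: k = 2U/x².
U = 0.0436 cal = 0.1824 J; x = 0.985 cm = 0.009850 m.
k = 3760 N/m
3760 N/m × (1 lbf/in / 175.1 N/m) = 21.47 lbf/in

21.5 lbf/in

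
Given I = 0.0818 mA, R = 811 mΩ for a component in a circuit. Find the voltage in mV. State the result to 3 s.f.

0.0663 mV

From Ohm's law: V = IR.
I = 0.0818 mA = 8.180×10^-5 A; R = 811 mΩ = 0.8110 Ω.
V = 6.634×10^-5 V
6.634×10^-5 V × (1 mV / 0.001000 V) = 0.06634 mV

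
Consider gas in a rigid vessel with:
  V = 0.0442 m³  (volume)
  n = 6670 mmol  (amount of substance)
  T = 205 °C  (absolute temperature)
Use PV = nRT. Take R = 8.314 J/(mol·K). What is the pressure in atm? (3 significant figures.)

Directly: P = nRT/V.
V = 0.0442 m³; n = 6670 mmol = 6.670 mol; T = 205 °C = 478.1 K; R = 8.314 J/(mol·K).
P = 5.999×10^5 Pa
5.999×10^5 Pa × (1 atm / 1.013×10^5 Pa) = 5.921 atm

5.92 atm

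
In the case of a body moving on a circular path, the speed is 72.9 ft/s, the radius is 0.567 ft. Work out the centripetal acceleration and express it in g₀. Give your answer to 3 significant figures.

291 g₀

Directly: a = v²/r.
v = 72.9 ft/s = 22.22 m/s; r = 0.567 ft = 0.1728 m.
a = 2857 m/s²
2857 m/s² × (1 g₀ / 9.807 m/s²) = 291.3 g₀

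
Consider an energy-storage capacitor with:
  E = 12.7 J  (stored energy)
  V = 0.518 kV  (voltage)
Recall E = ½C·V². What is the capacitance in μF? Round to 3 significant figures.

94.7 μF

Rearranging E = ½C·V² for C: C = 2E/V².
E = 12.7 J; V = 0.518 kV = 518.0 V.
C = 9.466×10^-5 F
9.466×10^-5 F × (1 μF / 1.000×10^-6 F) = 94.66 μF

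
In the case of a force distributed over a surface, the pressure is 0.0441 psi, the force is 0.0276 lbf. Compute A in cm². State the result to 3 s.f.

Rearranging P = F/A for A: A = F/P.
P = 0.0441 psi = 304.1 Pa; F = 0.0276 lbf = 0.1228 N.
A = 4.038×10^-4 m²
4.038×10^-4 m² × (1 cm² / 1.000×10^-4 m²) = 4.038 cm²

4.04 cm²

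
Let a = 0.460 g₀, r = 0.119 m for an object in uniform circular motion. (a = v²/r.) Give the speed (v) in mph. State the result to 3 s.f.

Rearranging a = v²/r for v: v = √(a·r).
a = 0.460 g₀ = 4.511 m/s²; r = 0.119 m.
v = 0.7327 m/s
0.7327 m/s × (1 mph / 0.4470 m/s) = 1.639 mph

1.64 mph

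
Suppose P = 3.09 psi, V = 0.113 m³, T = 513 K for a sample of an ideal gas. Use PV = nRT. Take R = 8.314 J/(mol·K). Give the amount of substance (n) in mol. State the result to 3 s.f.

0.564 mol

From the ideal-gas law: n = PV/(RT).
P = 3.09 psi = 21305 Pa; V = 0.113 m³; T = 513 K; R = 8.314 J/(mol·K).
n = 0.5645 mol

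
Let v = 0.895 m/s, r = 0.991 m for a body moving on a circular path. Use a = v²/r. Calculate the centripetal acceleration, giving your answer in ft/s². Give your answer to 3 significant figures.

Directly: a = v²/r.
v = 0.895 m/s; r = 0.991 m.
a = 0.8083 m/s²
0.8083 m/s² × (1 ft/s² / 0.3048 m/s²) = 2.652 ft/s²

2.65 ft/s²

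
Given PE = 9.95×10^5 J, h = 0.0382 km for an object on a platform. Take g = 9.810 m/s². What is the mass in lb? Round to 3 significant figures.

5850 lb

Rearranging PE = m·g·h for m: m = PE/(g·h).
PE = 9.95×10^5 J; h = 0.0382 km = 38.20 m; g = 9.810 m/s².
m = 2655 kg
2655 kg × (1 lb / 0.4536 kg) = 5854 lb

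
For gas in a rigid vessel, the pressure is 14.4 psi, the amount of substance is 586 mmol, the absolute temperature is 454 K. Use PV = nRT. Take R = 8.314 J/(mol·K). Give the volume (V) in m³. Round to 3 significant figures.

0.0223 m³

From the ideal-gas law: V = nRT/P.
P = 14.4 psi = 99285 Pa; n = 586 mmol = 0.5860 mol; T = 454 K; R = 8.314 J/(mol·K).
V = 0.02228 m³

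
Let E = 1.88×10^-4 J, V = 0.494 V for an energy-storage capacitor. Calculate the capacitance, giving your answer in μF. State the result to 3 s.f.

1540 μF

Rearranging E = ½C·V² for C: C = 2E/V².
E = 1.88×10^-4 J; V = 0.494 V.
C = 0.001541 F
0.001541 F × (1 μF / 1.000×10^-6 F) = 1541 μF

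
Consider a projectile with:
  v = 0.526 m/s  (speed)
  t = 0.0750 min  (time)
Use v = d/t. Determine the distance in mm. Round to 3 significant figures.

2370 mm

Rearranging: d = v·t.
v = 0.526 m/s; t = 0.0750 min = 4.500 s.
d = 2.367 m
2.367 m × (1 mm / 0.001000 m) = 2367 mm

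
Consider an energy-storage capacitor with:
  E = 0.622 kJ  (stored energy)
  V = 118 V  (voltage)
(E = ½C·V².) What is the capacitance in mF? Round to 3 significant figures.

Rearranging: C = 2E/V².
E = 0.622 kJ = 622.0 J; V = 118 V.
C = 0.08934 F
0.08934 F × (1 mF / 0.001000 F) = 89.34 mF

89.3 mF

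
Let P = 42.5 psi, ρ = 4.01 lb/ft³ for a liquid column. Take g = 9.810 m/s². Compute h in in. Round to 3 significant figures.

Solving P = ρ·g·h for h: h = P/(ρ·g).
P = 42.5 psi = 2.930×10^5 Pa; ρ = 4.01 lb/ft³ = 64.23 kg/m³; g = 9.810 m/s².
h = 465.0 m
465.0 m × (1 in / 0.02540 m) = 18308 in

18300 in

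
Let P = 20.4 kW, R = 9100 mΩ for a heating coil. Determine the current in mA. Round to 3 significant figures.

47300 mA

Solving P = I²R for I: I = √(P/R).
P = 20.4 kW = 20400 W; R = 9100 mΩ = 9.100 Ω.
I = 47.35 A
47.35 A × (1 mA / 0.001000 A) = 47347 mA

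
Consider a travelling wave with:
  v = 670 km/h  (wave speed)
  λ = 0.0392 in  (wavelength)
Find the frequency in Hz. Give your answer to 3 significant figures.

Solving v = f·λ for f: f = v/λ.
v = 670 km/h = 186.1 m/s; λ = 0.0392 in = 9.957×10^-4 m.
f = 1.869×10^5 Hz

1.87×10^5 Hz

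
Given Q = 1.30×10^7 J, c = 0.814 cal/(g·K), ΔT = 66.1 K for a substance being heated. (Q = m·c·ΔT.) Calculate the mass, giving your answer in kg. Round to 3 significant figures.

57.7 kg

Rearranging Q = m·c·ΔT for m: m = Q/(c·ΔT).
Q = 1.30×10^7 J; c = 0.814 cal/(g·K) = 3406 J/(kg·K); ΔT = 66.1 K.
m = 57.75 kg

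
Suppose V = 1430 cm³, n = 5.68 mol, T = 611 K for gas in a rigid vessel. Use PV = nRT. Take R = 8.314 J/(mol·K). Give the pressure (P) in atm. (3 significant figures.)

P is given directly by: P = nRT/V.
V = 1430 cm³ = 0.001430 m³; n = 5.68 mol; T = 611 K; R = 8.314 J/(mol·K).
P = 2.018×10^7 Pa
2.018×10^7 Pa × (1 atm / 1.013×10^5 Pa) = 199.1 atm

199 atm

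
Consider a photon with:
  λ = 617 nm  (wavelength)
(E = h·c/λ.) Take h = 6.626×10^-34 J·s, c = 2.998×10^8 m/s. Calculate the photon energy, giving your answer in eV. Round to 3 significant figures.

E is given directly by: E = hc/λ.
λ = 617 nm = 6.170×10^-7 m; h = 6.626×10^-34 J·s; c = 2.998×10^8 m/s.
E = 3.220×10^-19 J
3.220×10^-19 J × (1 eV / 1.602×10^-19 J) = 2.009 eV

2.01 eV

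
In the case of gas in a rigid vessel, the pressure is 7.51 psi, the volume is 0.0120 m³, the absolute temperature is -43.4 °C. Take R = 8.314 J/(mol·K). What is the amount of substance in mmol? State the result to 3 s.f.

325 mmol

From the ideal-gas law: n = PV/(RT).
P = 7.51 psi = 51780 Pa; V = 0.0120 m³; T = -43.4 °C = 229.7 K; R = 8.314 J/(mol·K).
n = 0.3253 mol
0.3253 mol × (1 mmol / 0.001000 mol) = 325.3 mmol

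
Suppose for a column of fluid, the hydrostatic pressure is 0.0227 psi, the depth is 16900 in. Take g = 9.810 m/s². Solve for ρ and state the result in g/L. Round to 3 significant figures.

0.0372 g/L

Solving P = ρ·g·h for ρ: ρ = P/(g·h).
P = 0.0227 psi = 156.5 Pa; h = 16900 in = 429.3 m; g = 9.810 m/s².
ρ = 0.03717 kg/m³
Since 1 g/L = 1 kg/m³, 0.03717 g/L.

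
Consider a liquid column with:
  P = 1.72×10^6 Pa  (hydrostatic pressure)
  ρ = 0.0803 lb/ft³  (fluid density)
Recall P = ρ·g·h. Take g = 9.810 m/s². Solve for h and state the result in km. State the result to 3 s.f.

Rearranging P = ρ·g·h for h: h = P/(ρ·g).
P = 1.72×10^6 Pa; ρ = 0.0803 lb/ft³ = 1.286 kg/m³; g = 9.810 m/s².
h = 1.363×10^5 m
1.363×10^5 m × (1 km / 1000 m) = 136.3 km

136 km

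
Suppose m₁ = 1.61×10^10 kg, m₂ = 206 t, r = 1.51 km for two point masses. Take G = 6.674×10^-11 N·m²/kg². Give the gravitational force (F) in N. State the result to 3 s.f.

0.0971 N

From Newton's law of gravitation: F = Gm₁m₂/r².
m₁ = 1.61×10^10 kg; m₂ = 206 t = 2.060×10^5 kg; r = 1.51 km = 1510 m; G = 6.674×10^-11 N·m²/kg².
F = 0.09708 N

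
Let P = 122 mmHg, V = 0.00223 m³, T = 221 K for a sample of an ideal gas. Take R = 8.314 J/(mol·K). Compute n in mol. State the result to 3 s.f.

0.0197 mol

From the ideal-gas law: n = PV/(RT).
P = 122 mmHg = 16265 Pa; V = 0.00223 m³; T = 221 K; R = 8.314 J/(mol·K).
n = 0.01974 mol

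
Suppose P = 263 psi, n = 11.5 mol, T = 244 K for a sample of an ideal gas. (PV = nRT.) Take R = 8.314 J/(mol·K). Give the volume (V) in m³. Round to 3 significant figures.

Rearranging PV = nRT for V: V = nRT/P.
P = 263 psi = 1.813×10^6 Pa; n = 11.5 mol; T = 244 K; R = 8.314 J/(mol·K).
V = 0.01287 m³

0.0129 m³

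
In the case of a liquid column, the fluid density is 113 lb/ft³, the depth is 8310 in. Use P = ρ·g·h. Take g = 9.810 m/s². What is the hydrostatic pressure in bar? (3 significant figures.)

37.5 bar

P is given directly by: P = ρgh.
ρ = 113 lb/ft³ = 1810 kg/m³; h = 8310 in = 211.1 m; g = 9.810 m/s².
P = 3.748×10^6 Pa
3.748×10^6 Pa × (1 bar / 1.000×10^5 Pa) = 37.48 bar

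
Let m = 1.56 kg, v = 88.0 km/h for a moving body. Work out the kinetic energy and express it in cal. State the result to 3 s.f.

KE is given directly by: KE = ½mv².
m = 1.56 kg; v = 88.0 km/h = 24.44 m/s.
KE = 466.1 J
466.1 J × (1 cal / 4.184 J) = 111.4 cal

111 cal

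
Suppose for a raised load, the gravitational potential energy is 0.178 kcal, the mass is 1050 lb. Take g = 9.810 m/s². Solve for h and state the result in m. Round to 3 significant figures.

Rearranging: h = PE/(m·g).
PE = 0.178 kcal = 744.8 J; m = 1050 lb = 476.3 kg; g = 9.810 m/s².
h = 0.1594 m

0.159 m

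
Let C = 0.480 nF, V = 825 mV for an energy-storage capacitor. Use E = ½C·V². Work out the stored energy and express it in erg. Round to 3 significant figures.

E is given directly by: E = ½CV².
C = 0.480 nF = 4.800×10^-10 F; V = 825 mV = 0.8250 V.
E = 1.634×10^-10 J
1.634×10^-10 J × (1 erg / 1.000×10^-7 J) = 0.001634 erg

0.00163 erg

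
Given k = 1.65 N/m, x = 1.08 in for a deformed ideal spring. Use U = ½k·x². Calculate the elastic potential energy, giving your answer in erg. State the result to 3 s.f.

Directly: U = ½kx².
k = 1.65 N/m; x = 1.08 in = 0.02743 m.
U = 6.208×10^-4 J  (the unit combination reduces to kg·m²/s² = J)
6.208×10^-4 J × (1 erg / 1.000×10^-7 J) = 6208 erg

6210 erg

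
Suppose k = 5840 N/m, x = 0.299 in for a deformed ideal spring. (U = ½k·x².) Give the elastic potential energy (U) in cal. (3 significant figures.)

0.0403 cal

Directly: U = ½kx².
k = 5840 N/m; x = 0.299 in = 0.007595 m.
U = 0.1684 J
0.1684 J × (1 cal / 4.184 J) = 0.04025 cal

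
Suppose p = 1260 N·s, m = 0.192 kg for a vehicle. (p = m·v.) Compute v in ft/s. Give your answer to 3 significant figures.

21500 ft/s

Rearranging p = m·v for v: v = p/m.
p = 1260 N·s = 1260 kg·m/s; m = 0.192 kg.
v = 6562 m/s
6562 m/s × (1 ft/s / 0.3048 m/s) = 21531 ft/s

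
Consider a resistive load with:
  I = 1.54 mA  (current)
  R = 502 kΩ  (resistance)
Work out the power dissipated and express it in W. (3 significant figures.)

1.19 W

Directly: P = I²R.
I = 1.54 mA = 0.001540 A; R = 502 kΩ = 5.020×10^5 Ω.
P = 1.191 W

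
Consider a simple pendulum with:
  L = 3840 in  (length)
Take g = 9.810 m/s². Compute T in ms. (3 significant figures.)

T is given directly by: T = 2π√(L/g).
L = 3840 in = 97.54 m; g = 9.810 m/s².
T = 19.81 s
19.81 s × (1 ms / 0.001000 s) = 19812 ms

19800 ms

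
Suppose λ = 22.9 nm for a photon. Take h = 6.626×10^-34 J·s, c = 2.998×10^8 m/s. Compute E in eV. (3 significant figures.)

54.1 eV

Directly: E = hc/λ.
λ = 22.9 nm = 2.290×10^-8 m; h = 6.626×10^-34 J·s; c = 2.998×10^8 m/s.
E = 8.675×10^-18 J
8.675×10^-18 J × (1 eV / 1.602×10^-19 J) = 54.14 eV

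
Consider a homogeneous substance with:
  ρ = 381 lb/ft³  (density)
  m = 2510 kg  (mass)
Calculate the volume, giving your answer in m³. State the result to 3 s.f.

Solving ρ = m/V for V: V = m/ρ.
ρ = 381 lb/ft³ = 6103 kg/m³; m = 2510 kg.
V = 0.4113 m³

0.411 m³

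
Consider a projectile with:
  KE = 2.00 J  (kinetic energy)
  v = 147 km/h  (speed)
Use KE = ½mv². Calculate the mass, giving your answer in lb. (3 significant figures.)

0.00529 lb

Solving KE = ½mv² for m: m = 2·KE/v².
KE = 2.00 J; v = 147 km/h = 40.83 m/s.
m = 0.002399 kg
0.002399 kg × (1 lb / 0.4536 kg) = 0.005289 lb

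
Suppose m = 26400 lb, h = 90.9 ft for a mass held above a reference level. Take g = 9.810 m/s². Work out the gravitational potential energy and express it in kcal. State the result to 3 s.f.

778 kcal

PE is given directly by: PE = mgh.
m = 26400 lb = 11975 kg; h = 90.9 ft = 27.71 m; g = 9.810 m/s².
PE = 3.255×10^6 J
3.255×10^6 J × (1 kcal / 4184 J) = 777.9 kcal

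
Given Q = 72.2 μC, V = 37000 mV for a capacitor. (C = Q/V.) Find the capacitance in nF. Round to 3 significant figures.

1950 nF

C is given directly by: C = Q/V.
Q = 72.2 μC = 7.220×10^-5 C; V = 37000 mV = 37.00 V.
C = 1.951×10^-6 F
1.951×10^-6 F × (1 nF / 1.000×10^-9 F) = 1951 nF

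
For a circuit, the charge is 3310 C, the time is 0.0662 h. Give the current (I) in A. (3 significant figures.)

Rearranging: I = q/t.
q = 3310 C; t = 0.0662 h = 238.3 s.
I = 13.89 A

13.9 A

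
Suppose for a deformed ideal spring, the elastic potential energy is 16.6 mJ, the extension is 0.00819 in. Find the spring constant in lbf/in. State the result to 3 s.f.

Rearranging U = ½k·x² for k: k = 2U/x².
U = 16.6 mJ = 0.01660 J; x = 0.00819 in = 2.080×10^-4 m.
k = 7.672×10^5 N/m
7.672×10^5 N/m × (1 lbf/in / 175.1 N/m) = 4381 lbf/in

4380 lbf/in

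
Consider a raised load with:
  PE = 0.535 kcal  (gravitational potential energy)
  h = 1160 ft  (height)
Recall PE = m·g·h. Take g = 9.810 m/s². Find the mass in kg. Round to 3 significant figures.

0.645 kg

Rearranging PE = m·g·h for m: m = PE/(g·h).
PE = 0.535 kcal = 2238 J; h = 1160 ft = 353.6 m; g = 9.810 m/s².
m = 0.6454 kg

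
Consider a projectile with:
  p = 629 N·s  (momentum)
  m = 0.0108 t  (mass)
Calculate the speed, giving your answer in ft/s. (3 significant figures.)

Rearranging p = m·v for v: v = p/m.
p = 629 N·s = 629.0 kg·m/s; m = 0.0108 t = 10.80 kg.
v = 58.24 m/s
58.24 m/s × (1 ft/s / 0.3048 m/s) = 191.1 ft/s

191 ft/s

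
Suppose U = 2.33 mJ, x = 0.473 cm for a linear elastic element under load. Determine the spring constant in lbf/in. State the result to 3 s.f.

Rearranging: k = 2U/x².
U = 2.33 mJ = 0.002330 J; x = 0.473 cm = 0.004730 m.
k = 208.3 N/m
208.3 N/m × (1 lbf/in / 175.1 N/m) = 1.189 lbf/in

1.19 lbf/in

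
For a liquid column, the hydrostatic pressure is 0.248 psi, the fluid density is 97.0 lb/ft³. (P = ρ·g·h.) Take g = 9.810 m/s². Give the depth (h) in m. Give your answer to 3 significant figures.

0.112 m

Rearranging P = ρ·g·h for h: h = P/(ρ·g).
P = 0.248 psi = 1710 Pa; ρ = 97.0 lb/ft³ = 1554 kg/m³; g = 9.810 m/s².
h = 0.1122 m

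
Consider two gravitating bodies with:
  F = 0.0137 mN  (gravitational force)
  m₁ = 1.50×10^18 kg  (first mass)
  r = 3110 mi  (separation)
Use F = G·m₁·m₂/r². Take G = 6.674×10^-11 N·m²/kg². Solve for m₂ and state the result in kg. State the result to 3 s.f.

Rearranging F = G·m₁·m₂/r² for m₂: m₂ = F·r²/(G·m₁).
F = 0.0137 mN = 1.370×10^-5 N; m₁ = 1.50×10^18 kg; r = 3110 mi = 5.005×10^6 m; G = 6.674×10^-11 N·m²/kg².
m₂ = 3.428 kg

3.43 kg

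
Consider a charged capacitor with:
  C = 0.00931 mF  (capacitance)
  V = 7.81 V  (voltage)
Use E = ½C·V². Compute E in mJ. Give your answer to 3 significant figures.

E is given directly by: E = ½CV².
C = 0.00931 mF = 9.310×10^-6 F; V = 7.81 V.
E = 2.839×10^-4 J  (the unit combination reduces to kg·m²/s² = J)
2.839×10^-4 J × (1 mJ / 0.001000 J) = 0.2839 mJ

0.284 mJ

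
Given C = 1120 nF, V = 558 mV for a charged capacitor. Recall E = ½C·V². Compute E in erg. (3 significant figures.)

1.74 erg

E is given directly by: E = ½CV².
C = 1120 nF = 1.120×10^-6 F; V = 558 mV = 0.5580 V.
E = 1.744×10^-7 J
1.744×10^-7 J × (1 erg / 1.000×10^-7 J) = 1.744 erg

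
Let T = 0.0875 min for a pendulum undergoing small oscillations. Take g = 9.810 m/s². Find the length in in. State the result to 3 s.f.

270 in

Rearranging: L = g·(T/2π)².
T = 0.0875 min = 5.250 s; g = 9.810 m/s².
L = 6.849 m
6.849 m × (1 in / 0.02540 m) = 269.6 in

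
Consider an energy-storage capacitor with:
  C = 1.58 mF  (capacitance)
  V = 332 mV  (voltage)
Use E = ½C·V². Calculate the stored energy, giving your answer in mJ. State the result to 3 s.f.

0.0871 mJ

E is given directly by: E = ½CV².
C = 1.58 mF = 0.001580 F; V = 332 mV = 0.3320 V.
E = 8.708×10^-5 J  (the unit combination reduces to kg·m²/s² = J)
8.708×10^-5 J × (1 mJ / 0.001000 J) = 0.08708 mJ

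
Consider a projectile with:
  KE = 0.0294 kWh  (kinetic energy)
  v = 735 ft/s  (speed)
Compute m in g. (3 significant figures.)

4220 g

Rearranging: m = 2·KE/v².
KE = 0.0294 kWh = 1.058×10^5 J; v = 735 ft/s = 224.0 m/s.
m = 4.218 kg
4.218 kg × (1 g / 0.001000 kg) = 4218 g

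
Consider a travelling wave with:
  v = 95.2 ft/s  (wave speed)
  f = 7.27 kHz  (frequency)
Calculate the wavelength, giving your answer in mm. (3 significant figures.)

Solving v = f·λ for λ: λ = v/f.
v = 95.2 ft/s = 29.02 m/s; f = 7.27 kHz = 7270 Hz.
λ = 0.003991 m
0.003991 m × (1 mm / 0.001000 m) = 3.991 mm

3.99 mm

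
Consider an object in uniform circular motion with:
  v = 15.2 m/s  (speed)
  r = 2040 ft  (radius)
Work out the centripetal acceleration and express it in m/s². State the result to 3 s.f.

0.372 m/s²

Directly: a = v²/r.
v = 15.2 m/s; r = 2040 ft = 621.8 m.
a = 0.3716 m/s²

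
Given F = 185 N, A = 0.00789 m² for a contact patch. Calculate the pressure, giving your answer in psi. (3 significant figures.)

3.40 psi

P is given directly by: P = F/A.
F = 185 N; A = 0.00789 m².
P = 23447 Pa
23447 Pa × (1 psi / 6895 Pa) = 3.401 psi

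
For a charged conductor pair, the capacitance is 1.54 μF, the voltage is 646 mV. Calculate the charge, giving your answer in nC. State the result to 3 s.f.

Solving C = Q/V for Q: Q = CV.
C = 1.54 μF = 1.540×10^-6 F; V = 646 mV = 0.6460 V.
Q = 9.948×10^-7 C
9.948×10^-7 C × (1 nC / 1.000×10^-9 C) = 994.8 nC

995 nC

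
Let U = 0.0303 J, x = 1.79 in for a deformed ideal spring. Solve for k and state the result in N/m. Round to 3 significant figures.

29.3 N/m

Rearranging U = ½k·x² for k: k = 2U/x².
U = 0.0303 J; x = 1.79 in = 0.04547 m.
k = 29.32 N/m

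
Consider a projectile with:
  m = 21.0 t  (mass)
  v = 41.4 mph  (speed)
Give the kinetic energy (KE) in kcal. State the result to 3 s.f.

KE is given directly by: KE = ½mv².
m = 21.0 t = 21000 kg; v = 41.4 mph = 18.51 m/s.
KE = 3.597×10^6 J
3.597×10^6 J × (1 kcal / 4184 J) = 859.6 kcal

860 kcal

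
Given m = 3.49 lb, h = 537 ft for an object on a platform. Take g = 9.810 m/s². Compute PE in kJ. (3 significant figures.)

2.54 kJ

PE is given directly by: PE = mgh.
m = 3.49 lb = 1.583 kg; h = 537 ft = 163.7 m; g = 9.810 m/s².
PE = 2542 J
2542 J × (1 kJ / 1000 J) = 2.542 kJ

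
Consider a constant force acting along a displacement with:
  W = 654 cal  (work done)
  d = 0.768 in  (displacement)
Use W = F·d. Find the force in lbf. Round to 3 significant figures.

31500 lbf

Rearranging W = F·d for F: F = W/d.
W = 654 cal = 2736 J; d = 0.768 in = 0.01951 m.
F = 1.403×10^5 N
1.403×10^5 N × (1 lbf / 4.448 N) = 31535 lbf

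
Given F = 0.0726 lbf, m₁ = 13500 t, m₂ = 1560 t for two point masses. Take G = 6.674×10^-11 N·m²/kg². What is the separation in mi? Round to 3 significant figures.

0.0410 mi

Rearranging: r = √(G·m₁m₂/F).
F = 0.0726 lbf = 0.3229 N; m₁ = 13500 t = 1.350×10^7 kg; m₂ = 1560 t = 1.560×10^6 kg; G = 6.674×10^-11 N·m²/kg².
r = 65.97 m
65.97 m × (1 mi / 1609 m) = 0.04099 mi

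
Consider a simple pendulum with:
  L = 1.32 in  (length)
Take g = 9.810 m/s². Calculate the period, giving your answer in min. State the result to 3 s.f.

Directly: T = 2π√(L/g).
L = 1.32 in = 0.03353 m; g = 9.810 m/s².
T = 0.3673 s
0.3673 s × (1 min / 60.00 s) = 0.006122 min

0.00612 min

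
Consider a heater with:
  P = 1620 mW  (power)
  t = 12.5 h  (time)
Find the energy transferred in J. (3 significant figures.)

Solving P = W/t for W: W = P·t.
P = 1620 mW = 1.620 W; t = 12.5 h = 45000 s.
W = 72900 J

72900 J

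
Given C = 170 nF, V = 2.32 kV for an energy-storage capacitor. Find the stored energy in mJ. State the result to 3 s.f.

458 mJ

Directly: E = ½CV².
C = 170 nF = 1.700×10^-7 F; V = 2.32 kV = 2320 V.
E = 0.4575 J
0.4575 J × (1 mJ / 0.001000 J) = 457.5 mJ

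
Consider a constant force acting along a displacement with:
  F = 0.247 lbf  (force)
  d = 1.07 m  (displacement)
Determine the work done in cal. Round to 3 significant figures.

0.281 cal

Directly: W = F·d.
F = 0.247 lbf = 1.099 N; d = 1.07 m.
W = 1.176 J
1.176 J × (1 cal / 4.184 J) = 0.2810 cal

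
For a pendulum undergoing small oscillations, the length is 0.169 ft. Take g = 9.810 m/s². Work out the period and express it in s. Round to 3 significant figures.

0.455 s

T is given directly by: T = 2π√(L/g).
L = 0.169 ft = 0.05151 m; g = 9.810 m/s².
T = 0.4553 s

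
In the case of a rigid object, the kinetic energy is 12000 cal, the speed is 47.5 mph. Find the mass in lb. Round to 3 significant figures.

491 lb

Rearranging: m = 2·KE/v².
KE = 12000 cal = 50208 J; v = 47.5 mph = 21.23 m/s.
m = 222.7 kg
222.7 kg × (1 lb / 0.4536 kg) = 491.0 lb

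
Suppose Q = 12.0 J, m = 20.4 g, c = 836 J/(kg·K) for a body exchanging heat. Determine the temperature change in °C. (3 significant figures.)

0.704 °C

Rearranging: ΔT = Q/(m·c).
Q = 12.0 J; m = 20.4 g = 0.02040 kg; c = 836 J/(kg·K).
ΔT = 0.7036 K
Since 1 °C = 1 K, 0.7036 °C.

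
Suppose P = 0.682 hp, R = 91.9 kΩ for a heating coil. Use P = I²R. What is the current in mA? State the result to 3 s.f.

Solving P = I²R for I: I = √(P/R).
P = 0.682 hp = 508.6 W; R = 91.9 kΩ = 91900 Ω.
I = 0.07439 A
0.07439 A × (1 mA / 0.001000 A) = 74.39 mA

74.4 mA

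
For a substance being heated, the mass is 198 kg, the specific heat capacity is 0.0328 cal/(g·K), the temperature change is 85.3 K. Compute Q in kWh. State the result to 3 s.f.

Directly: Q = mcΔT.
m = 198 kg; c = 0.0328 cal/(g·K) = 137.2 J/(kg·K); ΔT = 85.3 K.
Q = 2.318×10^6 J  (the unit combination reduces to kg·m²/s² = J)
2.318×10^6 J × (1 kWh / 3.600×10^6 J) = 0.6438 kWh

0.644 kWh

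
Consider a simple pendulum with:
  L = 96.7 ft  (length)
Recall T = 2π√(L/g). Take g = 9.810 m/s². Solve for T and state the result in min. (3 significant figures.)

T is given directly by: T = 2π√(L/g).
L = 96.7 ft = 29.47 m; g = 9.810 m/s².
T = 10.89 s
10.89 s × (1 min / 60.00 s) = 0.1815 min

0.182 min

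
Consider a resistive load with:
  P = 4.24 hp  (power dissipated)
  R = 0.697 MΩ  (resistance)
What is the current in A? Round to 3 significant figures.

Rearranging: I = √(P/R).
P = 4.24 hp = 3162 W; R = 0.697 MΩ = 6.970×10^5 Ω.
I = 0.06735 A

0.0674 A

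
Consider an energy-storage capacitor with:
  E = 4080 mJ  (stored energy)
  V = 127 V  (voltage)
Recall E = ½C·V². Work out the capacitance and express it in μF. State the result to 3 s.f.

Solving E = ½C·V² for C: C = 2E/V².
E = 4080 mJ = 4.080 J; V = 127 V.
C = 5.059×10^-4 F
5.059×10^-4 F × (1 μF / 1.000×10^-6 F) = 505.9 μF

506 μF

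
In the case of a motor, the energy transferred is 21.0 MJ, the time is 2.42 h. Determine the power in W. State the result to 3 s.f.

2410 W

P is given directly by: P = W/t.
W = 21.0 MJ = 2.100×10^7 J; t = 2.42 h = 8712 s.
P = 2410 W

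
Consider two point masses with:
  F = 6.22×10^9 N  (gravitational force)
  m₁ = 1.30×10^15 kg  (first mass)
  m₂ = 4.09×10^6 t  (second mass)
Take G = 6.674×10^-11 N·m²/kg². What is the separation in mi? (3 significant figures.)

Solving F = G·m₁·m₂/r² for r: r = √(G·m₁m₂/F).
F = 6.22×10^9 N; m₁ = 1.30×10^15 kg; m₂ = 4.09×10^6 t = 4.090×10^9 kg; G = 6.674×10^-11 N·m²/kg².
r = 238.9 m
238.9 m × (1 mi / 1609 m) = 0.1484 mi

0.148 mi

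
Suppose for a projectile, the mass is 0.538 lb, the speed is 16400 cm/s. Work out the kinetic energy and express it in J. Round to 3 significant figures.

3280 J

KE is given directly by: KE = ½mv².
m = 0.538 lb = 0.2440 kg; v = 16400 cm/s = 164.0 m/s.
KE = 3282 J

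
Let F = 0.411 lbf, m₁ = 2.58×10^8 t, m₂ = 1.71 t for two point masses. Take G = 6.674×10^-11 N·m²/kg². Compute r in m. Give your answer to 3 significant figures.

127 m

Rearranging F = G·m₁·m₂/r² for r: r = √(G·m₁m₂/F).
F = 0.411 lbf = 1.828 N; m₁ = 2.58×10^8 t = 2.580×10^11 kg; m₂ = 1.71 t = 1710 kg; G = 6.674×10^-11 N·m²/kg².
r = 126.9 m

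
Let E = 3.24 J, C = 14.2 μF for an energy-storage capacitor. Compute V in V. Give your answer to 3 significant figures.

676 V

Rearranging: V = √(2E/C).
E = 3.24 J; C = 14.2 μF = 1.420×10^-5 F.
V = 675.5 V  (the unit combination reduces to kg·m²/(A·s³) = V)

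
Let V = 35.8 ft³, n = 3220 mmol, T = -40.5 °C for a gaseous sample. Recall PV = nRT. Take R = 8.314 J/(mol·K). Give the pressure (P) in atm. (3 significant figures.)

0.0606 atm

From the ideal-gas law: P = nRT/V.
V = 35.8 ft³ = 1.014 m³; n = 3220 mmol = 3.220 mol; T = -40.5 °C = 232.6 K; R = 8.314 J/(mol·K).
P = 6144 Pa
6144 Pa × (1 atm / 1.013×10^5 Pa) = 0.06064 atm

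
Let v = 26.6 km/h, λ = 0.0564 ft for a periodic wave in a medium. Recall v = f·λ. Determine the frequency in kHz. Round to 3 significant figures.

Solving v = f·λ for f: f = v/λ.
v = 26.6 km/h = 7.389 m/s; λ = 0.0564 ft = 0.01719 m.
f = 429.8 Hz
429.8 Hz × (1 kHz / 1000 Hz) = 0.4298 kHz

0.430 kHz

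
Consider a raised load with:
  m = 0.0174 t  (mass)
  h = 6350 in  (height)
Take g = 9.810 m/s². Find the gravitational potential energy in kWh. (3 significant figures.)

0.00765 kWh

PE is given directly by: PE = mgh.
m = 0.0174 t = 17.40 kg; h = 6350 in = 161.3 m; g = 9.810 m/s².
PE = 27531 J
27531 J × (1 kWh / 3.600×10^6 J) = 0.007648 kWh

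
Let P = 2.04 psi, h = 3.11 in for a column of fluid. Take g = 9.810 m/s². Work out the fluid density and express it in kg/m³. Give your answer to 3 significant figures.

18200 kg/m³

Solving P = ρ·g·h for ρ: ρ = P/(g·h).
P = 2.04 psi = 14065 Pa; h = 3.11 in = 0.07899 m; g = 9.810 m/s².
ρ = 18150 kg/m³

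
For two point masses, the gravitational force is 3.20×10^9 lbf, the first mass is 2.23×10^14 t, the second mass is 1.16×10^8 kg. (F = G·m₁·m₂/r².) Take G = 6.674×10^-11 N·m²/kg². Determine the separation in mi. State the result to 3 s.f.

From Newton's law of gravitation: r = √(G·m₁m₂/F).
F = 3.20×10^9 lbf = 1.423×10^10 N; m₁ = 2.23×10^14 t = 2.230×10^17 kg; m₂ = 1.16×10^8 kg; G = 6.674×10^-11 N·m²/kg².
r = 348.3 m
348.3 m × (1 mi / 1609 m) = 0.2164 mi

0.216 mi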